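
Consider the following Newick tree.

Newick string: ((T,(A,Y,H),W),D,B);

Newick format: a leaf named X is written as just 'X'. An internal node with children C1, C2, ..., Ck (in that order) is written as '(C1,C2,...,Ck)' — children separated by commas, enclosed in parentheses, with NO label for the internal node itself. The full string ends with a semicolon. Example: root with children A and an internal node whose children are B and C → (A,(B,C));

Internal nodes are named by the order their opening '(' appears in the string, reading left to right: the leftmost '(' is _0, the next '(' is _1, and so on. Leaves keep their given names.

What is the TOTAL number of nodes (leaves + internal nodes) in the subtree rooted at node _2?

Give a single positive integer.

Newick: ((T,(A,Y,H),W),D,B);
Locate _2: it is the '(' at position 4 (the 3rd '(' reading left to right).
Query: subtree rooted at _2
_2: subtree_size = 1 + 3
  A: subtree_size = 1 + 0
  Y: subtree_size = 1 + 0
  H: subtree_size = 1 + 0
Total subtree size of _2: 4

Answer: 4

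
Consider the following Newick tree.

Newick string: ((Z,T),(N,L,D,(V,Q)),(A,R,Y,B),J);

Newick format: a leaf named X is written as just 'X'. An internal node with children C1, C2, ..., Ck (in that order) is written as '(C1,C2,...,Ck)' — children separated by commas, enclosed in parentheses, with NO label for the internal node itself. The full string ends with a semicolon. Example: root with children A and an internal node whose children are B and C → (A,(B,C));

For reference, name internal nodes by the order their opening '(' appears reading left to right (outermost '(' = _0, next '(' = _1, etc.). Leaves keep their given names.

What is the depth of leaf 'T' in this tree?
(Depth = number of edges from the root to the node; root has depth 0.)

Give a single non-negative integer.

Answer: 2

Derivation:
Newick: ((Z,T),(N,L,D,(V,Q)),(A,R,Y,B),J);
Naming internals by '(' encounter order: outermost '(' = _0, next = _1, ...
Query node: T
Path from root: _0 -> _1 -> T
Depth of T: 2 (number of edges from root)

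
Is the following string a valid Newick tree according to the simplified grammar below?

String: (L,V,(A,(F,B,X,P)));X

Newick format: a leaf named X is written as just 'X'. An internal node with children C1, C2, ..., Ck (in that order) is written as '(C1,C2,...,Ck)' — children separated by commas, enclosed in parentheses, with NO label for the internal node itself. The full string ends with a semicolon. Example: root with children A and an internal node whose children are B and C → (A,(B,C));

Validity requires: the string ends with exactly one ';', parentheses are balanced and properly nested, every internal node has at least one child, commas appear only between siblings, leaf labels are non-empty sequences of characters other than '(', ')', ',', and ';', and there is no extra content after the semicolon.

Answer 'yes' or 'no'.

Answer: no

Derivation:
Input: (L,V,(A,(F,B,X,P)));X
Paren balance: 3 '(' vs 3 ')' OK
Ends with single ';': False
Full parse: FAILS (must end with ;)
Valid: False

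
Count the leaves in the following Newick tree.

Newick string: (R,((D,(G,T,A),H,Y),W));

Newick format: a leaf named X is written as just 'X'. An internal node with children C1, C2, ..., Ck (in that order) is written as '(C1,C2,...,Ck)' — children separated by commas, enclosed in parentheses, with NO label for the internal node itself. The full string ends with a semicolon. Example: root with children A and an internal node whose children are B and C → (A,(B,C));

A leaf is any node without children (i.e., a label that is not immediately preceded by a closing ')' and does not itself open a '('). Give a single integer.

Newick: (R,((D,(G,T,A),H,Y),W));
Scan left-to-right; a leaf is any maximal label run not followed by '(':
  pos 1: leaf 'R' → count = 1
  pos 5: leaf 'D' → count = 2
  pos 8: leaf 'G' → count = 3
  pos 10: leaf 'T' → count = 4
  pos 12: leaf 'A' → count = 5
  pos 15: leaf 'H' → count = 6
  pos 17: leaf 'Y' → count = 7
  pos 20: leaf 'W' → count = 8
Total leaves: 8

Answer: 8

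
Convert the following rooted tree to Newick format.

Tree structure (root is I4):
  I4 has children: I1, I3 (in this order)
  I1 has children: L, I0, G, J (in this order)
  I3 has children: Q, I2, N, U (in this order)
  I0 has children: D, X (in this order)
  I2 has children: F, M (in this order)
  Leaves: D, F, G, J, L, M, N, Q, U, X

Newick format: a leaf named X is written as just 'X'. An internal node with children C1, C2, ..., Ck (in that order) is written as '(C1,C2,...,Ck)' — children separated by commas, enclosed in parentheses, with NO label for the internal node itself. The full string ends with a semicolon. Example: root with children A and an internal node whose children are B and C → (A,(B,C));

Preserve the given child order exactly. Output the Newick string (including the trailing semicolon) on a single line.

Answer: ((L,(D,X),G,J),(Q,(F,M),N,U));

Derivation:
internal I4 with children ['I1', 'I3']
  internal I1 with children ['L', 'I0', 'G', 'J']
    leaf 'L' → 'L'
    internal I0 with children ['D', 'X']
      leaf 'D' → 'D'
      leaf 'X' → 'X'
    → '(D,X)'
    leaf 'G' → 'G'
    leaf 'J' → 'J'
  → '(L,(D,X),G,J)'
  internal I3 with children ['Q', 'I2', 'N', 'U']
    leaf 'Q' → 'Q'
    internal I2 with children ['F', 'M']
      leaf 'F' → 'F'
      leaf 'M' → 'M'
    → '(F,M)'
    leaf 'N' → 'N'
    leaf 'U' → 'U'
  → '(Q,(F,M),N,U)'
→ '((L,(D,X),G,J),(Q,(F,M),N,U))'
Final: ((L,(D,X),G,J),(Q,(F,M),N,U));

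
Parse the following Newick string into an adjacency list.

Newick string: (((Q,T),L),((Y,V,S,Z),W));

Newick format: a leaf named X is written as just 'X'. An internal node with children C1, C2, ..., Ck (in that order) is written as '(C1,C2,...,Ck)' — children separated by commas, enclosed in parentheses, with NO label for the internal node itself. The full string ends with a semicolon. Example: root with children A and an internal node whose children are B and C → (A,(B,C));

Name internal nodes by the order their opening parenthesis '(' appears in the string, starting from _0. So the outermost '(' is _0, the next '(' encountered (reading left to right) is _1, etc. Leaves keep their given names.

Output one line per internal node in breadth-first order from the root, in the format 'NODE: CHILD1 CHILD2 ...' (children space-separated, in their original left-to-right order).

Input: (((Q,T),L),((Y,V,S,Z),W));
Scanning left-to-right, naming '(' by encounter order:
  pos 0: '(' -> open internal node _0 (depth 1)
  pos 1: '(' -> open internal node _1 (depth 2)
  pos 2: '(' -> open internal node _2 (depth 3)
  pos 6: ')' -> close internal node _2 (now at depth 2)
  pos 9: ')' -> close internal node _1 (now at depth 1)
  pos 11: '(' -> open internal node _3 (depth 2)
  pos 12: '(' -> open internal node _4 (depth 3)
  pos 20: ')' -> close internal node _4 (now at depth 2)
  pos 23: ')' -> close internal node _3 (now at depth 1)
  pos 24: ')' -> close internal node _0 (now at depth 0)
Total internal nodes: 5
BFS adjacency from root:
  _0: _1 _3
  _1: _2 L
  _3: _4 W
  _2: Q T
  _4: Y V S Z

Answer: _0: _1 _3
_1: _2 L
_3: _4 W
_2: Q T
_4: Y V S Z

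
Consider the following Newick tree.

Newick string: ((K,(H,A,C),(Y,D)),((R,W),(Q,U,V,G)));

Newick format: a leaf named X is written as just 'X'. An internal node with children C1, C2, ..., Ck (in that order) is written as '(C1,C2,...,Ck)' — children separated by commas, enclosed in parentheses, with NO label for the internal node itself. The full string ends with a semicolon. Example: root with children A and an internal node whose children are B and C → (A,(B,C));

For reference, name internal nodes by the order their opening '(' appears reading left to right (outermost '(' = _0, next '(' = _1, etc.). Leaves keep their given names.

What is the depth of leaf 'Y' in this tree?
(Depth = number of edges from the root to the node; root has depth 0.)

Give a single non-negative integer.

Newick: ((K,(H,A,C),(Y,D)),((R,W),(Q,U,V,G)));
Naming internals by '(' encounter order: outermost '(' = _0, next = _1, ...
Query node: Y
Path from root: _0 -> _1 -> _3 -> Y
Depth of Y: 3 (number of edges from root)

Answer: 3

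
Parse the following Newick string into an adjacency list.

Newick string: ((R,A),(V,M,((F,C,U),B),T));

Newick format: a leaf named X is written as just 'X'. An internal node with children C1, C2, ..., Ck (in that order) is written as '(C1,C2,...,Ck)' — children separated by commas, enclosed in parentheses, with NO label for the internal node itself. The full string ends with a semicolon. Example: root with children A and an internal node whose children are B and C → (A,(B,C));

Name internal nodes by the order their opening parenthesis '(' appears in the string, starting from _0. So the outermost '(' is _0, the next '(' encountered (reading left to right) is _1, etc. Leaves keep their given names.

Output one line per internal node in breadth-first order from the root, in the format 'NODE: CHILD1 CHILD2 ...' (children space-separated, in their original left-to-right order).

Input: ((R,A),(V,M,((F,C,U),B),T));
Scanning left-to-right, naming '(' by encounter order:
  pos 0: '(' -> open internal node _0 (depth 1)
  pos 1: '(' -> open internal node _1 (depth 2)
  pos 5: ')' -> close internal node _1 (now at depth 1)
  pos 7: '(' -> open internal node _2 (depth 2)
  pos 12: '(' -> open internal node _3 (depth 3)
  pos 13: '(' -> open internal node _4 (depth 4)
  pos 19: ')' -> close internal node _4 (now at depth 3)
  pos 22: ')' -> close internal node _3 (now at depth 2)
  pos 25: ')' -> close internal node _2 (now at depth 1)
  pos 26: ')' -> close internal node _0 (now at depth 0)
Total internal nodes: 5
BFS adjacency from root:
  _0: _1 _2
  _1: R A
  _2: V M _3 T
  _3: _4 B
  _4: F C U

Answer: _0: _1 _2
_1: R A
_2: V M _3 T
_3: _4 B
_4: F C U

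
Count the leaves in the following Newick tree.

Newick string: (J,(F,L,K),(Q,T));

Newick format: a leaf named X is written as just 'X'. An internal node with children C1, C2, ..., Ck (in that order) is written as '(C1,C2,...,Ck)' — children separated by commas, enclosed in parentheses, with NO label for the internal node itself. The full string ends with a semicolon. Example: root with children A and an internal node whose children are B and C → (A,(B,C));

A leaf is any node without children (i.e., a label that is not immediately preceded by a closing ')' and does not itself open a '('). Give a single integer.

Answer: 6

Derivation:
Newick: (J,(F,L,K),(Q,T));
Scan left-to-right; a leaf is any maximal label run not followed by '(':
  pos 1: leaf 'J' → count = 1
  pos 4: leaf 'F' → count = 2
  pos 6: leaf 'L' → count = 3
  pos 8: leaf 'K' → count = 4
  pos 12: leaf 'Q' → count = 5
  pos 14: leaf 'T' → count = 6
Total leaves: 6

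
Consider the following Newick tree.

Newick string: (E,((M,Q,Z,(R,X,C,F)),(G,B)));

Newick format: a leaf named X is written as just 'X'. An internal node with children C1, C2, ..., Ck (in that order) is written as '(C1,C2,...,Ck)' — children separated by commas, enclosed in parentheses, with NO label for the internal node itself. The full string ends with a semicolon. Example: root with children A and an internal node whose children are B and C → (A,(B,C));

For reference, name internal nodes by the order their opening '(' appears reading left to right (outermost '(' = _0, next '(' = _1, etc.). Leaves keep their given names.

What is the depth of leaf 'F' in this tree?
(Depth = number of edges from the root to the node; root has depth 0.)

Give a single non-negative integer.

Answer: 4

Derivation:
Newick: (E,((M,Q,Z,(R,X,C,F)),(G,B)));
Naming internals by '(' encounter order: outermost '(' = _0, next = _1, ...
Query node: F
Path from root: _0 -> _1 -> _2 -> _3 -> F
Depth of F: 4 (number of edges from root)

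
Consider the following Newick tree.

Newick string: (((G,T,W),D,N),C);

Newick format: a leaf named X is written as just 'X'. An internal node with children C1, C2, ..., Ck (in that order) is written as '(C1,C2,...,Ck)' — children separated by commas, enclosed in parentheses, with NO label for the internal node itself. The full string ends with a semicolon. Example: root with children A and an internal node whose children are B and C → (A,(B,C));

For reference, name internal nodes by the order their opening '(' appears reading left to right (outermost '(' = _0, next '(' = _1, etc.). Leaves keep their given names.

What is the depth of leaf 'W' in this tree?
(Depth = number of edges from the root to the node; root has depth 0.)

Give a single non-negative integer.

Newick: (((G,T,W),D,N),C);
Naming internals by '(' encounter order: outermost '(' = _0, next = _1, ...
Query node: W
Path from root: _0 -> _1 -> _2 -> W
Depth of W: 3 (number of edges from root)

Answer: 3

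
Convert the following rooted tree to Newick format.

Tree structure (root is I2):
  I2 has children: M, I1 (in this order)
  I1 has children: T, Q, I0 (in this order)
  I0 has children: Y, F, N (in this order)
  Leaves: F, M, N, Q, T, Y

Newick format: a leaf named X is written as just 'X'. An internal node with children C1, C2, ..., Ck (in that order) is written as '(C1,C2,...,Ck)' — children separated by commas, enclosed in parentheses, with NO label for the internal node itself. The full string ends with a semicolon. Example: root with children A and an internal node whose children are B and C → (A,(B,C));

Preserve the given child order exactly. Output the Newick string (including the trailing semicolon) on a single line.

Answer: (M,(T,Q,(Y,F,N)));

Derivation:
internal I2 with children ['M', 'I1']
  leaf 'M' → 'M'
  internal I1 with children ['T', 'Q', 'I0']
    leaf 'T' → 'T'
    leaf 'Q' → 'Q'
    internal I0 with children ['Y', 'F', 'N']
      leaf 'Y' → 'Y'
      leaf 'F' → 'F'
      leaf 'N' → 'N'
    → '(Y,F,N)'
  → '(T,Q,(Y,F,N))'
→ '(M,(T,Q,(Y,F,N)))'
Final: (M,(T,Q,(Y,F,N)));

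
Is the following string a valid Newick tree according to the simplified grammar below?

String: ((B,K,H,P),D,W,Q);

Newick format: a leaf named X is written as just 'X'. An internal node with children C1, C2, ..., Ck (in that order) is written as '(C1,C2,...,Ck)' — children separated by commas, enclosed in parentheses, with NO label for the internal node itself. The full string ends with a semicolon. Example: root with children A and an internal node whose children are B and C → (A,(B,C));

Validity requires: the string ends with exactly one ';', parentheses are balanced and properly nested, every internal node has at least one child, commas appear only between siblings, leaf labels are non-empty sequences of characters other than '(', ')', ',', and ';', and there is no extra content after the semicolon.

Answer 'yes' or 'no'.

Answer: yes

Derivation:
Input: ((B,K,H,P),D,W,Q);
Paren balance: 2 '(' vs 2 ')' OK
Ends with single ';': True
Full parse: OK
Valid: True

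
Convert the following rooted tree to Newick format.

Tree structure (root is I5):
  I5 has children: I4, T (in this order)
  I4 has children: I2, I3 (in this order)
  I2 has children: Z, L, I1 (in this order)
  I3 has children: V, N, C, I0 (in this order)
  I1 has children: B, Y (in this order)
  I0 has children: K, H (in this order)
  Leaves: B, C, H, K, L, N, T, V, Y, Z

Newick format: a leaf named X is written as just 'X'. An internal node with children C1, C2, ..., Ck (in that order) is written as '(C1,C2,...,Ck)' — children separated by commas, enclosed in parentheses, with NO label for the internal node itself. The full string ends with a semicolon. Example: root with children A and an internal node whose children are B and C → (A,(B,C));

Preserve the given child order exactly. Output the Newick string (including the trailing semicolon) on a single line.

internal I5 with children ['I4', 'T']
  internal I4 with children ['I2', 'I3']
    internal I2 with children ['Z', 'L', 'I1']
      leaf 'Z' → 'Z'
      leaf 'L' → 'L'
      internal I1 with children ['B', 'Y']
        leaf 'B' → 'B'
        leaf 'Y' → 'Y'
      → '(B,Y)'
    → '(Z,L,(B,Y))'
    internal I3 with children ['V', 'N', 'C', 'I0']
      leaf 'V' → 'V'
      leaf 'N' → 'N'
      leaf 'C' → 'C'
      internal I0 with children ['K', 'H']
        leaf 'K' → 'K'
        leaf 'H' → 'H'
      → '(K,H)'
    → '(V,N,C,(K,H))'
  → '((Z,L,(B,Y)),(V,N,C,(K,H)))'
  leaf 'T' → 'T'
→ '(((Z,L,(B,Y)),(V,N,C,(K,H))),T)'
Final: (((Z,L,(B,Y)),(V,N,C,(K,H))),T);

Answer: (((Z,L,(B,Y)),(V,N,C,(K,H))),T);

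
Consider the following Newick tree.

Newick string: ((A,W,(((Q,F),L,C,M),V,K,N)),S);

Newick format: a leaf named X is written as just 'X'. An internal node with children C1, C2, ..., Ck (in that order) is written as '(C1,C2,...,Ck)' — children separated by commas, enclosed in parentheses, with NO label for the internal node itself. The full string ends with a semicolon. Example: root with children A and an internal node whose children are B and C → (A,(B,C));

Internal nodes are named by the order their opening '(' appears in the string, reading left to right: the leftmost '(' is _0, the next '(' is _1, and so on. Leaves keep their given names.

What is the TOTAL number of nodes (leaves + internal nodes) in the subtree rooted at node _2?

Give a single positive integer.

Newick: ((A,W,(((Q,F),L,C,M),V,K,N)),S);
Locate _2: it is the '(' at position 6 (the 3rd '(' reading left to right).
Query: subtree rooted at _2
_2: subtree_size = 1 + 10
  _3: subtree_size = 1 + 6
    _4: subtree_size = 1 + 2
      Q: subtree_size = 1 + 0
      F: subtree_size = 1 + 0
    L: subtree_size = 1 + 0
    C: subtree_size = 1 + 0
    M: subtree_size = 1 + 0
  V: subtree_size = 1 + 0
  K: subtree_size = 1 + 0
  N: subtree_size = 1 + 0
Total subtree size of _2: 11

Answer: 11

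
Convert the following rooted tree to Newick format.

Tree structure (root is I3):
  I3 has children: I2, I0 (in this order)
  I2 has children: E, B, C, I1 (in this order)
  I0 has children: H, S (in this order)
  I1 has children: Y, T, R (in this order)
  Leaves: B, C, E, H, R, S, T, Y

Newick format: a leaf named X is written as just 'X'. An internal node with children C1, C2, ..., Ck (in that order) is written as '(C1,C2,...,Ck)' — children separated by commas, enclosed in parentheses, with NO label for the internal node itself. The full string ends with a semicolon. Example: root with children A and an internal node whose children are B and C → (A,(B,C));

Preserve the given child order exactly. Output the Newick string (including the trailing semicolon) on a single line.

Answer: ((E,B,C,(Y,T,R)),(H,S));

Derivation:
internal I3 with children ['I2', 'I0']
  internal I2 with children ['E', 'B', 'C', 'I1']
    leaf 'E' → 'E'
    leaf 'B' → 'B'
    leaf 'C' → 'C'
    internal I1 with children ['Y', 'T', 'R']
      leaf 'Y' → 'Y'
      leaf 'T' → 'T'
      leaf 'R' → 'R'
    → '(Y,T,R)'
  → '(E,B,C,(Y,T,R))'
  internal I0 with children ['H', 'S']
    leaf 'H' → 'H'
    leaf 'S' → 'S'
  → '(H,S)'
→ '((E,B,C,(Y,T,R)),(H,S))'
Final: ((E,B,C,(Y,T,R)),(H,S));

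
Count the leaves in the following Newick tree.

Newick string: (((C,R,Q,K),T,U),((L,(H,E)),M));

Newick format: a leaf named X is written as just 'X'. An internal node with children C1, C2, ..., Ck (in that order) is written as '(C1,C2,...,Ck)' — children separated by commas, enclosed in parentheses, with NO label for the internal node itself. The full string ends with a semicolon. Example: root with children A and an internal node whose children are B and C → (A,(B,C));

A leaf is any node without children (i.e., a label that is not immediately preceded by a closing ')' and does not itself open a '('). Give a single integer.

Answer: 10

Derivation:
Newick: (((C,R,Q,K),T,U),((L,(H,E)),M));
Scan left-to-right; a leaf is any maximal label run not followed by '(':
  pos 3: leaf 'C' → count = 1
  pos 5: leaf 'R' → count = 2
  pos 7: leaf 'Q' → count = 3
  pos 9: leaf 'K' → count = 4
  pos 12: leaf 'T' → count = 5
  pos 14: leaf 'U' → count = 6
  pos 19: leaf 'L' → count = 7
  pos 22: leaf 'H' → count = 8
  pos 24: leaf 'E' → count = 9
  pos 28: leaf 'M' → count = 10
Total leaves: 10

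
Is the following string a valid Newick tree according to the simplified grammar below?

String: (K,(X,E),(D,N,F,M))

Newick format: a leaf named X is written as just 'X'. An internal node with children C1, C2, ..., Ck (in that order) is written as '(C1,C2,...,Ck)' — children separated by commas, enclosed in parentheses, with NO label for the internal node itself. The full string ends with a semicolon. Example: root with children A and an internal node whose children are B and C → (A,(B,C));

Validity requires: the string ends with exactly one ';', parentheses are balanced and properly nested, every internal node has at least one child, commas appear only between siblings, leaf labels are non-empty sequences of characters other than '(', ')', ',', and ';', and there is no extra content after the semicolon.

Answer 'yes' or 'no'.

Answer: no

Derivation:
Input: (K,(X,E),(D,N,F,M))
Paren balance: 3 '(' vs 3 ')' OK
Ends with single ';': False
Full parse: FAILS (must end with ;)
Valid: False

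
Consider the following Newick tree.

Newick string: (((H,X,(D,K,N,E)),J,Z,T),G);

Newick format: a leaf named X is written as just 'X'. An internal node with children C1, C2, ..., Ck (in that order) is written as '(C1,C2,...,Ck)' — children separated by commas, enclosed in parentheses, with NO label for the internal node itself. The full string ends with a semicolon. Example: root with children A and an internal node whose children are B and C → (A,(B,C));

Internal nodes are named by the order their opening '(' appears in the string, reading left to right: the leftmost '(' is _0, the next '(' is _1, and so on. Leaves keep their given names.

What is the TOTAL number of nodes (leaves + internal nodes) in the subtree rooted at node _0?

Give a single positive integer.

Newick: (((H,X,(D,K,N,E)),J,Z,T),G);
Locate _0: it is the '(' at position 0 (the 1st '(' reading left to right).
Query: subtree rooted at _0
_0: subtree_size = 1 + 13
  _1: subtree_size = 1 + 11
    _2: subtree_size = 1 + 7
      H: subtree_size = 1 + 0
      X: subtree_size = 1 + 0
      _3: subtree_size = 1 + 4
        D: subtree_size = 1 + 0
        K: subtree_size = 1 + 0
        N: subtree_size = 1 + 0
        E: subtree_size = 1 + 0
    J: subtree_size = 1 + 0
    Z: subtree_size = 1 + 0
    T: subtree_size = 1 + 0
  G: subtree_size = 1 + 0
Total subtree size of _0: 14

Answer: 14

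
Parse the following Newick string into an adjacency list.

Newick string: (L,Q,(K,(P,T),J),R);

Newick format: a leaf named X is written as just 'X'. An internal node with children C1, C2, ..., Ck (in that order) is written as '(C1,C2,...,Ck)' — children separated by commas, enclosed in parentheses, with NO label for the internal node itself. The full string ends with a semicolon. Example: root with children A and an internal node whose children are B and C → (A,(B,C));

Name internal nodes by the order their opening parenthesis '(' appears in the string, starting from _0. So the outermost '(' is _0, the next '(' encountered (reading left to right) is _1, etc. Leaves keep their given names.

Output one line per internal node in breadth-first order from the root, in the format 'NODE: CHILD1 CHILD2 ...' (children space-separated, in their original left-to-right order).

Input: (L,Q,(K,(P,T),J),R);
Scanning left-to-right, naming '(' by encounter order:
  pos 0: '(' -> open internal node _0 (depth 1)
  pos 5: '(' -> open internal node _1 (depth 2)
  pos 8: '(' -> open internal node _2 (depth 3)
  pos 12: ')' -> close internal node _2 (now at depth 2)
  pos 15: ')' -> close internal node _1 (now at depth 1)
  pos 18: ')' -> close internal node _0 (now at depth 0)
Total internal nodes: 3
BFS adjacency from root:
  _0: L Q _1 R
  _1: K _2 J
  _2: P T

Answer: _0: L Q _1 R
_1: K _2 J
_2: P T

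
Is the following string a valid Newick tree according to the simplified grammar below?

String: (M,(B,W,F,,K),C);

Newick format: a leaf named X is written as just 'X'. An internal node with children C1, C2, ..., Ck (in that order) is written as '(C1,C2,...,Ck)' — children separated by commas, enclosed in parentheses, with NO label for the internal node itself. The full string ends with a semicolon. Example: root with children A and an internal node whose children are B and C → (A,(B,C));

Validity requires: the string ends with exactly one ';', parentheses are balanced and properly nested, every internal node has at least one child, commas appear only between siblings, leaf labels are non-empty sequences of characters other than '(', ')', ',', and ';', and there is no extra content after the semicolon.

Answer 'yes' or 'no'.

Answer: no

Derivation:
Input: (M,(B,W,F,,K),C);
Paren balance: 2 '(' vs 2 ')' OK
Ends with single ';': True
Full parse: FAILS (empty leaf label at pos 10)
Valid: False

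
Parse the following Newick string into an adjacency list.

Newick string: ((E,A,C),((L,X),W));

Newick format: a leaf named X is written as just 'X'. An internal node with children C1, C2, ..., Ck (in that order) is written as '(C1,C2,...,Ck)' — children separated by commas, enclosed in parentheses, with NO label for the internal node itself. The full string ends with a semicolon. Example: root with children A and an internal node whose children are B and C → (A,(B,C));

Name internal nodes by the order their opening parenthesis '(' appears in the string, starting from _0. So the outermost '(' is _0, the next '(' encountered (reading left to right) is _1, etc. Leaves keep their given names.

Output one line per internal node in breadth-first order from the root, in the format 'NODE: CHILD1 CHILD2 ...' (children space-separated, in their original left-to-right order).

Answer: _0: _1 _2
_1: E A C
_2: _3 W
_3: L X

Derivation:
Input: ((E,A,C),((L,X),W));
Scanning left-to-right, naming '(' by encounter order:
  pos 0: '(' -> open internal node _0 (depth 1)
  pos 1: '(' -> open internal node _1 (depth 2)
  pos 7: ')' -> close internal node _1 (now at depth 1)
  pos 9: '(' -> open internal node _2 (depth 2)
  pos 10: '(' -> open internal node _3 (depth 3)
  pos 14: ')' -> close internal node _3 (now at depth 2)
  pos 17: ')' -> close internal node _2 (now at depth 1)
  pos 18: ')' -> close internal node _0 (now at depth 0)
Total internal nodes: 4
BFS adjacency from root:
  _0: _1 _2
  _1: E A C
  _2: _3 W
  _3: L X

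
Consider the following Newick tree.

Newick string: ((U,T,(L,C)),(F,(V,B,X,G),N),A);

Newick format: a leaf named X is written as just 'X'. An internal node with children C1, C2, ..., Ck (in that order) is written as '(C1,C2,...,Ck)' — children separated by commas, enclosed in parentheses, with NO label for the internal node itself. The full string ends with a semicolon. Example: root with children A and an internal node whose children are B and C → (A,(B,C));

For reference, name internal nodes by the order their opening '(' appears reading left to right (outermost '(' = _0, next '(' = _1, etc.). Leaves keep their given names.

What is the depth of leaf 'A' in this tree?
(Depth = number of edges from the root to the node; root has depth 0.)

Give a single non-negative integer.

Answer: 1

Derivation:
Newick: ((U,T,(L,C)),(F,(V,B,X,G),N),A);
Naming internals by '(' encounter order: outermost '(' = _0, next = _1, ...
Query node: A
Path from root: _0 -> A
Depth of A: 1 (number of edges from root)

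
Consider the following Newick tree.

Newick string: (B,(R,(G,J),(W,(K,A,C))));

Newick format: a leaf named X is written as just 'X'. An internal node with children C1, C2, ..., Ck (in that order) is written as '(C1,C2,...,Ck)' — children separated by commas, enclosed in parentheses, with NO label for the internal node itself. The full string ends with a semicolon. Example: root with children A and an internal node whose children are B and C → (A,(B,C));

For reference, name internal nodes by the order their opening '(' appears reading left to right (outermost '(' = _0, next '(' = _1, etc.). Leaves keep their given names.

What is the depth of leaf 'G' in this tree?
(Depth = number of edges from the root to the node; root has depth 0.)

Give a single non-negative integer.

Newick: (B,(R,(G,J),(W,(K,A,C))));
Naming internals by '(' encounter order: outermost '(' = _0, next = _1, ...
Query node: G
Path from root: _0 -> _1 -> _2 -> G
Depth of G: 3 (number of edges from root)

Answer: 3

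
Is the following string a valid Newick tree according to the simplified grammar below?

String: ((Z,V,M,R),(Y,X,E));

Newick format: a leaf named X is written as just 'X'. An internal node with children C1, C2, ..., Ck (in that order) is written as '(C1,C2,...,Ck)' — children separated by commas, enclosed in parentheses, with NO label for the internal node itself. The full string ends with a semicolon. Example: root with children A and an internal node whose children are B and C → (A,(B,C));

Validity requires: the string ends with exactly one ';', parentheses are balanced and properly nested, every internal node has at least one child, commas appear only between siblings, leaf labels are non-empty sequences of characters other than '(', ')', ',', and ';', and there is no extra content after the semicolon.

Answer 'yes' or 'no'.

Input: ((Z,V,M,R),(Y,X,E));
Paren balance: 3 '(' vs 3 ')' OK
Ends with single ';': True
Full parse: OK
Valid: True

Answer: yes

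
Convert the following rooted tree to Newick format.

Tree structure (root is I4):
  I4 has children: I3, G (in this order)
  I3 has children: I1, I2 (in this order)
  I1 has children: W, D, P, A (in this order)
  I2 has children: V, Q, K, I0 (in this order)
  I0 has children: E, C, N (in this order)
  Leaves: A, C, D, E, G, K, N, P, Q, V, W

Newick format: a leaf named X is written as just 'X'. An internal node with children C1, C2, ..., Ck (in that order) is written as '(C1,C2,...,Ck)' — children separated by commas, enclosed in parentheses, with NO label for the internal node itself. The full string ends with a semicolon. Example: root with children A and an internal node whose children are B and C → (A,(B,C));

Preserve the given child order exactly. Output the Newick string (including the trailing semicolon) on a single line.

Answer: (((W,D,P,A),(V,Q,K,(E,C,N))),G);

Derivation:
internal I4 with children ['I3', 'G']
  internal I3 with children ['I1', 'I2']
    internal I1 with children ['W', 'D', 'P', 'A']
      leaf 'W' → 'W'
      leaf 'D' → 'D'
      leaf 'P' → 'P'
      leaf 'A' → 'A'
    → '(W,D,P,A)'
    internal I2 with children ['V', 'Q', 'K', 'I0']
      leaf 'V' → 'V'
      leaf 'Q' → 'Q'
      leaf 'K' → 'K'
      internal I0 with children ['E', 'C', 'N']
        leaf 'E' → 'E'
        leaf 'C' → 'C'
        leaf 'N' → 'N'
      → '(E,C,N)'
    → '(V,Q,K,(E,C,N))'
  → '((W,D,P,A),(V,Q,K,(E,C,N)))'
  leaf 'G' → 'G'
→ '(((W,D,P,A),(V,Q,K,(E,C,N))),G)'
Final: (((W,D,P,A),(V,Q,K,(E,C,N))),G);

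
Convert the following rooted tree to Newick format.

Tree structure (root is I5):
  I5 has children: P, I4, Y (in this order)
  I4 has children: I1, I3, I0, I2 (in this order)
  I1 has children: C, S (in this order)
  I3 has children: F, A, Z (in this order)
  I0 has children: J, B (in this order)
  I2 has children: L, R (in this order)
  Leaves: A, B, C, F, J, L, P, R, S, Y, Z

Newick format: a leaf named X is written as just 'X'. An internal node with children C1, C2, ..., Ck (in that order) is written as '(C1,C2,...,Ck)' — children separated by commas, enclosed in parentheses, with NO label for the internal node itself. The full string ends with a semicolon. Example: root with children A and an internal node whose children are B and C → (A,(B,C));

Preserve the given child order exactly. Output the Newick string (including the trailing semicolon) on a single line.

Answer: (P,((C,S),(F,A,Z),(J,B),(L,R)),Y);

Derivation:
internal I5 with children ['P', 'I4', 'Y']
  leaf 'P' → 'P'
  internal I4 with children ['I1', 'I3', 'I0', 'I2']
    internal I1 with children ['C', 'S']
      leaf 'C' → 'C'
      leaf 'S' → 'S'
    → '(C,S)'
    internal I3 with children ['F', 'A', 'Z']
      leaf 'F' → 'F'
      leaf 'A' → 'A'
      leaf 'Z' → 'Z'
    → '(F,A,Z)'
    internal I0 with children ['J', 'B']
      leaf 'J' → 'J'
      leaf 'B' → 'B'
    → '(J,B)'
    internal I2 with children ['L', 'R']
      leaf 'L' → 'L'
      leaf 'R' → 'R'
    → '(L,R)'
  → '((C,S),(F,A,Z),(J,B),(L,R))'
  leaf 'Y' → 'Y'
→ '(P,((C,S),(F,A,Z),(J,B),(L,R)),Y)'
Final: (P,((C,S),(F,A,Z),(J,B),(L,R)),Y);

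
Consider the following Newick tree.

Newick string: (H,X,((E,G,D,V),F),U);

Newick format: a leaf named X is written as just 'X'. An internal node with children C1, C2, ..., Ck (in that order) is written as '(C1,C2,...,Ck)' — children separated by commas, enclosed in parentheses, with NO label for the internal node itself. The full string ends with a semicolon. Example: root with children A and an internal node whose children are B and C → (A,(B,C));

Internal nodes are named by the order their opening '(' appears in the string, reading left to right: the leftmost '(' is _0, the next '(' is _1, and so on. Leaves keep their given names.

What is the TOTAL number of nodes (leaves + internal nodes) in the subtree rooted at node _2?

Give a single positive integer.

Newick: (H,X,((E,G,D,V),F),U);
Locate _2: it is the '(' at position 6 (the 3rd '(' reading left to right).
Query: subtree rooted at _2
_2: subtree_size = 1 + 4
  E: subtree_size = 1 + 0
  G: subtree_size = 1 + 0
  D: subtree_size = 1 + 0
  V: subtree_size = 1 + 0
Total subtree size of _2: 5

Answer: 5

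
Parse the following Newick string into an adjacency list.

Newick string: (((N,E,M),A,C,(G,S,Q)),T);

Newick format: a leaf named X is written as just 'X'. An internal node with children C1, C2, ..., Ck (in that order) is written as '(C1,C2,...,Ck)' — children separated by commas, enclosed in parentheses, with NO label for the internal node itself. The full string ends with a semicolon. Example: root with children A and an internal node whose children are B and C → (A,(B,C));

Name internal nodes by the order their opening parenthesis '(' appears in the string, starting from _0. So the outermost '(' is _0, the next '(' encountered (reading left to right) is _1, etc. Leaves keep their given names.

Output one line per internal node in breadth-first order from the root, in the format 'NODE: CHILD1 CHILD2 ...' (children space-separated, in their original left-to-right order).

Answer: _0: _1 T
_1: _2 A C _3
_2: N E M
_3: G S Q

Derivation:
Input: (((N,E,M),A,C,(G,S,Q)),T);
Scanning left-to-right, naming '(' by encounter order:
  pos 0: '(' -> open internal node _0 (depth 1)
  pos 1: '(' -> open internal node _1 (depth 2)
  pos 2: '(' -> open internal node _2 (depth 3)
  pos 8: ')' -> close internal node _2 (now at depth 2)
  pos 14: '(' -> open internal node _3 (depth 3)
  pos 20: ')' -> close internal node _3 (now at depth 2)
  pos 21: ')' -> close internal node _1 (now at depth 1)
  pos 24: ')' -> close internal node _0 (now at depth 0)
Total internal nodes: 4
BFS adjacency from root:
  _0: _1 T
  _1: _2 A C _3
  _2: N E M
  _3: G S Q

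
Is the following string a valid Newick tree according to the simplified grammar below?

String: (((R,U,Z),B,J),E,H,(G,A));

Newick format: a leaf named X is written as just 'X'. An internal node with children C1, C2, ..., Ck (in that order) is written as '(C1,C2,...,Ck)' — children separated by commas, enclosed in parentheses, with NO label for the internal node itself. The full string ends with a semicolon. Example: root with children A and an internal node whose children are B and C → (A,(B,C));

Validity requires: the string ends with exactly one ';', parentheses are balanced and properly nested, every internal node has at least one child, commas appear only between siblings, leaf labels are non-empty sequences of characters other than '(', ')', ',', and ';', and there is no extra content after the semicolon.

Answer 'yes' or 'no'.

Answer: yes

Derivation:
Input: (((R,U,Z),B,J),E,H,(G,A));
Paren balance: 4 '(' vs 4 ')' OK
Ends with single ';': True
Full parse: OK
Valid: True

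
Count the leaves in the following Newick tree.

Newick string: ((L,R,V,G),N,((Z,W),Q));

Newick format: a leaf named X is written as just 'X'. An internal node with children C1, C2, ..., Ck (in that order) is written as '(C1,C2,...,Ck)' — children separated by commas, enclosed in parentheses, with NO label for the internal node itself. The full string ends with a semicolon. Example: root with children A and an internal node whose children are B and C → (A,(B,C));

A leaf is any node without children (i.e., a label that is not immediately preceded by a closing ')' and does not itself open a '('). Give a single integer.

Newick: ((L,R,V,G),N,((Z,W),Q));
Scan left-to-right; a leaf is any maximal label run not followed by '(':
  pos 2: leaf 'L' → count = 1
  pos 4: leaf 'R' → count = 2
  pos 6: leaf 'V' → count = 3
  pos 8: leaf 'G' → count = 4
  pos 11: leaf 'N' → count = 5
  pos 15: leaf 'Z' → count = 6
  pos 17: leaf 'W' → count = 7
  pos 20: leaf 'Q' → count = 8
Total leaves: 8

Answer: 8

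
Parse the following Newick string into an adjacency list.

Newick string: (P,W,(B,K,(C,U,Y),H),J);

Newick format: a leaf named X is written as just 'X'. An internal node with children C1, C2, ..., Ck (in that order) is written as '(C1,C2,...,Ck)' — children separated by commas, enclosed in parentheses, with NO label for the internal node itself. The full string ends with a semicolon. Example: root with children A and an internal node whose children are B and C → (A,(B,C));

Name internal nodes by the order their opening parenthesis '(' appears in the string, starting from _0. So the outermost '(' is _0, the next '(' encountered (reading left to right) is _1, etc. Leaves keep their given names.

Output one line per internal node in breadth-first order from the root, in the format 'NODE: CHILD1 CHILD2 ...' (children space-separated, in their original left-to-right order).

Input: (P,W,(B,K,(C,U,Y),H),J);
Scanning left-to-right, naming '(' by encounter order:
  pos 0: '(' -> open internal node _0 (depth 1)
  pos 5: '(' -> open internal node _1 (depth 2)
  pos 10: '(' -> open internal node _2 (depth 3)
  pos 16: ')' -> close internal node _2 (now at depth 2)
  pos 19: ')' -> close internal node _1 (now at depth 1)
  pos 22: ')' -> close internal node _0 (now at depth 0)
Total internal nodes: 3
BFS adjacency from root:
  _0: P W _1 J
  _1: B K _2 H
  _2: C U Y

Answer: _0: P W _1 J
_1: B K _2 H
_2: C U Y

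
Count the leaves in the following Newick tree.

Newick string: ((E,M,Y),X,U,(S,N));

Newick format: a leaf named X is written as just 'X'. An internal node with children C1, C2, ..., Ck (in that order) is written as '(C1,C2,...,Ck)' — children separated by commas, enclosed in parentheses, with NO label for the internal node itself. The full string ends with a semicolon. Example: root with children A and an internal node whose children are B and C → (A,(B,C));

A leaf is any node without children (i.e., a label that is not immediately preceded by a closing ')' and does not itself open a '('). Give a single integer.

Newick: ((E,M,Y),X,U,(S,N));
Scan left-to-right; a leaf is any maximal label run not followed by '(':
  pos 2: leaf 'E' → count = 1
  pos 4: leaf 'M' → count = 2
  pos 6: leaf 'Y' → count = 3
  pos 9: leaf 'X' → count = 4
  pos 11: leaf 'U' → count = 5
  pos 14: leaf 'S' → count = 6
  pos 16: leaf 'N' → count = 7
Total leaves: 7

Answer: 7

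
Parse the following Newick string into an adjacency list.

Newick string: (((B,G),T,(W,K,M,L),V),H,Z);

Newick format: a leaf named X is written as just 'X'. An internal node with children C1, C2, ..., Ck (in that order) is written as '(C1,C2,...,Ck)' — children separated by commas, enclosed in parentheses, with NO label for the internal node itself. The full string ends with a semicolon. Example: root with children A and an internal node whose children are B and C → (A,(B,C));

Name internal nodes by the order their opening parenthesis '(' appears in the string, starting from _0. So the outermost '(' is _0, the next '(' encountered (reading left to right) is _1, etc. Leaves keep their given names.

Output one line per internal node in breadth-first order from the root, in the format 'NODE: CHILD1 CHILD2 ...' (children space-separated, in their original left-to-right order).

Input: (((B,G),T,(W,K,M,L),V),H,Z);
Scanning left-to-right, naming '(' by encounter order:
  pos 0: '(' -> open internal node _0 (depth 1)
  pos 1: '(' -> open internal node _1 (depth 2)
  pos 2: '(' -> open internal node _2 (depth 3)
  pos 6: ')' -> close internal node _2 (now at depth 2)
  pos 10: '(' -> open internal node _3 (depth 3)
  pos 18: ')' -> close internal node _3 (now at depth 2)
  pos 21: ')' -> close internal node _1 (now at depth 1)
  pos 26: ')' -> close internal node _0 (now at depth 0)
Total internal nodes: 4
BFS adjacency from root:
  _0: _1 H Z
  _1: _2 T _3 V
  _2: B G
  _3: W K M L

Answer: _0: _1 H Z
_1: _2 T _3 V
_2: B G
_3: W K M L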